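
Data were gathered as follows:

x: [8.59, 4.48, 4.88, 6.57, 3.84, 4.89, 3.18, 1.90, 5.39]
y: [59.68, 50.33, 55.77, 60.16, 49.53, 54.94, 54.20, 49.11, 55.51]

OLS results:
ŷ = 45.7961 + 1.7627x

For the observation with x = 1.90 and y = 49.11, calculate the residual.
Residual = -0.0352

The residual is the difference between the actual value and the predicted value:

Residual = y - ŷ

Step 1: Calculate predicted value
ŷ = 45.7961 + 1.7627 × 1.90
ŷ = 49.1452

Step 2: Calculate residual
Residual = 49.11 - 49.1452
Residual = -0.0352

Sign check: y < ŷ, so the point is below the line and the fit overestimates here.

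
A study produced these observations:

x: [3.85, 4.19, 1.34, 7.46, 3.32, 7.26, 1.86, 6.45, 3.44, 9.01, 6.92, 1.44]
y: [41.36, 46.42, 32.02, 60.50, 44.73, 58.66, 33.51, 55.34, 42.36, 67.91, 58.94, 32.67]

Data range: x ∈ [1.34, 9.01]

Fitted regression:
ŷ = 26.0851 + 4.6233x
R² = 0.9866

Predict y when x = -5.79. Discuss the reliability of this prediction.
ŷ = -0.6838 (extrapolation — x = -5.79 lies outside [1.34, 9.01], so reliability is low).

Prediction calculation:
ŷ = 26.0851 + 4.6233 × (-5.79)
ŷ = -0.6838

Reliability:
- Data range: x ∈ [1.34, 9.01]
- Prediction point: x = -5.79 is 7.13 units below the observed range → this is EXTRAPOLATION, not interpolation

Why that matters here:
- There are no observations near this x to validate the fitted line there
- The standard error of prediction grows with (x − x̄)², and x = -5.79 is far from x̄ = 4.71

The R² = 0.9866 only validates the fit within [1.34, 9.01]; treat ŷ = -0.6838 with caution.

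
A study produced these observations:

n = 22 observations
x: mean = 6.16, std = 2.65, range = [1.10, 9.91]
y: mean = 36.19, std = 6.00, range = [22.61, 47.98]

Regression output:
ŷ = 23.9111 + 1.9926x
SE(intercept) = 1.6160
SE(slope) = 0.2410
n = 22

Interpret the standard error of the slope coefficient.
SE(slope) = 0.2410 measures the uncertainty in the estimated slope. The coefficient is estimated precisely (SE/|β̂₁| = 12.1%).

What SE measures:
- The standard error quantifies the sampling variability of the coefficient estimate
- It is the estimated standard deviation of β̂₁ across hypothetical repeated samples of the same size
- Smaller SE → more precise estimate

Relative precision:
- SE / |β̂₁| = 0.2410 / 1.9926 = 12.1%
- Rule of thumb (under 20%: precise; 20% to under 50%: moderately precise; 50% or more: imprecise) → precise

Link to interval estimation: a confidence interval for β₁ is β̂₁ ± t* × 0.2410, so SE sets the half-width per unit of t*.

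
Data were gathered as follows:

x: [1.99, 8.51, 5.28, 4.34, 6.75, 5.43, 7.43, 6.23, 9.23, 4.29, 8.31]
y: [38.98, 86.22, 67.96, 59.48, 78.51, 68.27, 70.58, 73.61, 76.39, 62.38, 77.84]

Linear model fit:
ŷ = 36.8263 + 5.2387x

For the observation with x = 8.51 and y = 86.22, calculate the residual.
Residual = 4.8124

The residual is the difference between the actual value and the predicted value:

Residual = y - ŷ

Step 1: Calculate predicted value
ŷ = 36.8263 + 5.2387 × 8.51
ŷ = 81.4076

Step 2: Calculate residual
Residual = 86.22 - 81.4076
Residual = 4.8124

Sign check: y > ŷ, so the point is above the line and the fit underestimates here.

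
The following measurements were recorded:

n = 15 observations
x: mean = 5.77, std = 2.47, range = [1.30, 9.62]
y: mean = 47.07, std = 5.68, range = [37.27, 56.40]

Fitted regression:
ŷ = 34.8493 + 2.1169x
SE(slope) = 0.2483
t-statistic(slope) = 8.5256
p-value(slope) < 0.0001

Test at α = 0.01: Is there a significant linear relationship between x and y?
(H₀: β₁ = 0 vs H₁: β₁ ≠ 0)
Since p-value < 0.0001 < α = 0.01, reject H₀ — the slope is significantly different from 0.

Hypothesis test for the slope coefficient:

H₀: β₁ = 0 (no linear relationship)
H₁: β₁ ≠ 0 (linear relationship exists)

Test statistic: t = β̂₁ / SE(β̂₁) = 2.1169 / 0.2483 = 8.5256

p < 0.0001: how often a slope estimate this far from 0 (in SE units) would arise by chance if β₁ were truly 0.

Decision rule: reject H₀ if p-value < α.
p-value < 0.0001 < α = 0.01 → reject H₀.

At α = 0.01 the data do provide convincing evidence of a nonzero slope.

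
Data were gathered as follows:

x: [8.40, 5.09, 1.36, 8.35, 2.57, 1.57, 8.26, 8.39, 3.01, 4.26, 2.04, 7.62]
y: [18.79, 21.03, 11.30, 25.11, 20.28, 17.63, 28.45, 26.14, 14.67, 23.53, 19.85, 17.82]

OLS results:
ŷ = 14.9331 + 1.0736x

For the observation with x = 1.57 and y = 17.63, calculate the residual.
Residual = 1.0113

The residual is the difference between the actual value and the predicted value:

Residual = y - ŷ

Step 1: Calculate predicted value
ŷ = 14.9331 + 1.0736 × 1.57
ŷ = 16.6187

Step 2: Calculate residual
Residual = 17.63 - 16.6187
Residual = 1.0113

The residual is positive, so the observed y = 17.63 sits above the regression line (the line underestimates it by 1.0113).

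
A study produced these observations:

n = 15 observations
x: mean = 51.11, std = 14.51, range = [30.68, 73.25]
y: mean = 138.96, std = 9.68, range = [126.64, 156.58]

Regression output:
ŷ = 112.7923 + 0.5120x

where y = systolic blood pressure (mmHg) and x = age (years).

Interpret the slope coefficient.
For each additional year of age, predicted blood pressure increases by approximately 0.5120 mmHg.

β₁ = 0.5120 is the change in predicted blood pressure (mmHg) per additional year of age.

Interpretation:
- Age up by 1 year → predicted blood pressure increases by 0.5120 mmHg
- This is a linear approximation: the same per-unit change is assumed across the whole observed x range

(β₀ = 112.7923 is the fitted value at x = 0 and is not part of the slope interpretation.)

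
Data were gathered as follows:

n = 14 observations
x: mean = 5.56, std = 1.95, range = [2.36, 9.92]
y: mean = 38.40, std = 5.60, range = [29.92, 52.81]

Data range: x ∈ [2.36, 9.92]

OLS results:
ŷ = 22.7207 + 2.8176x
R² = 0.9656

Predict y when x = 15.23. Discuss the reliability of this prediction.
ŷ = 65.6327 (extrapolation — x = 15.23 lies outside [2.36, 9.92], so reliability is low).

Prediction calculation:
ŷ = 22.7207 + 2.8176 × 15.23
ŷ = 65.6327

Reliability:
- Data range: x ∈ [2.36, 9.92]
- Prediction point: x = 15.23 is 5.31 units above the observed range → this is EXTRAPOLATION, not interpolation

Why that matters here:
- The linear relationship may not hold outside the observed range
- R² describes fit only over the sampled x values; it says nothing about behaviour beyond them

A defensible statement: 'if the linear trend continued to x = 15.23, y would be about 65.6327' — the premise is untested.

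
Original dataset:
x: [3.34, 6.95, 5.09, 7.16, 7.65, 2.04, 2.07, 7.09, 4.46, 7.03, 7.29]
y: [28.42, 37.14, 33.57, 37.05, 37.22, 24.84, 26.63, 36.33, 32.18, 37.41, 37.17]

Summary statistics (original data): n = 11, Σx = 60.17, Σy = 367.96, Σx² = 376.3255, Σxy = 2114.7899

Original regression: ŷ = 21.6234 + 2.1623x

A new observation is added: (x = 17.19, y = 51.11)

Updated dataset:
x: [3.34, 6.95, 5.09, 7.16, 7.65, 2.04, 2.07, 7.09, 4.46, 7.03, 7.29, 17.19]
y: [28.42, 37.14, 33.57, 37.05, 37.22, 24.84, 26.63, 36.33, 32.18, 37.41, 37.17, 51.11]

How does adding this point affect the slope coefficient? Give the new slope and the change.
The slope changes from 2.1623 to 1.6855 (change of -0.4768, or -22.1%).

x = 17.19 lies well outside the original x-range [2.04, 7.65] (x̄ ≈ 5.47), so this observation has high leverage and can move the slope substantially.

Step 1: Update the sums with the new point (n goes from 11 to 12)
Σx  = 60.17 + 17.19 = 77.36
Σy  = 367.96 + 51.11 = 419.07
Σx² = 376.3255 + 17.19² = 376.3255 + 295.4961 = 671.8216
Σxy = 2114.7899 + 17.19×51.11 = 2114.7899 + 878.5809 = 2993.3708

Step 2: Recompute the slope with b₁ = (nΣxy − ΣxΣy) / (nΣx² − (Σx)²)
Numerator   = 12×2993.3708 − 77.36×419.07 = 35920.4496 − 32419.2552 = 3501.1944
Denominator = 12×671.8216 − 77.36² = 8061.8592 − 5984.5696 = 2077.2896
b₁(new) = 3501.1944 / 2077.2896 = 1.6855

(Same formula on the original sums: (11×2114.7899 − 60.17×367.96) / (11×376.3255 − 60.17²) = 1122.5357 / 519.1516 = 2.1623, matching the given fit.)

Step 3: Change in slope
Δβ₁ = 1.6855 − 2.1623 = -0.4768
Relative change = -0.4768 / 2.1623 × 100% = -22.1%
→ the slope decreases when the point is added.

Because the point sits below the extension of the original line at a high-leverage x, it tilts the fit down.
In practice: investigate whether it comes from the same population as the rest of the sample; check such a point for data-entry or measurement error.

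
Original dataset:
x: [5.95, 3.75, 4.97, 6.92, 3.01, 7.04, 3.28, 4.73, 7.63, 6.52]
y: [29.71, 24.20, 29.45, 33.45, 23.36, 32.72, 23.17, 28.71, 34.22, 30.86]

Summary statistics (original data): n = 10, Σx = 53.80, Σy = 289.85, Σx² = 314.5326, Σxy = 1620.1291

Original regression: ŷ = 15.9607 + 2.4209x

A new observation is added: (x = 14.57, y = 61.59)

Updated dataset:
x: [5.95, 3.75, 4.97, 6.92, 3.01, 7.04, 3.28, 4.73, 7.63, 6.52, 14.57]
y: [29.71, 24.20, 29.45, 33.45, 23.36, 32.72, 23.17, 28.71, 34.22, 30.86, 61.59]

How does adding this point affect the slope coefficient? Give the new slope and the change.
Adding the point moves β₁ from 2.4209 to 3.2703, i.e. it increases by 0.8494 (+35.1%).

x = 14.57 lies well outside the original x-range [3.01, 7.63] (x̄ ≈ 5.38), so this observation has high leverage and can move the slope substantially.

Step 1: Update the sums with the new point (n goes from 10 to 11)
Σx  = 53.80 + 14.57 = 68.37
Σy  = 289.85 + 61.59 = 351.44
Σx² = 314.5326 + 14.57² = 314.5326 + 212.2849 = 526.8175
Σxy = 1620.1291 + 14.57×61.59 = 1620.1291 + 897.3663 = 2517.4954

Step 2: Recompute the slope with b₁ = (nΣxy − ΣxΣy) / (nΣx² − (Σx)²)
Numerator   = 11×2517.4954 − 68.37×351.44 = 27692.4494 − 24027.9528 = 3664.4966
Denominator = 11×526.8175 − 68.37² = 5794.9925 − 4674.4569 = 1120.5356
b₁(new) = 3664.4966 / 1120.5356 = 3.2703

(Same formula on the original sums: (10×1620.1291 − 53.80×289.85) / (10×314.5326 − 53.80²) = 607.3610 / 250.8860 = 2.4209, matching the given fit.)

Step 3: Change in slope
Δβ₁ = 3.2703 − 2.4209 = +0.8494
Relative change = +0.8494 / 2.4209 × 100% = +35.1%
→ the slope increases when the point is added.

Because the point sits above the extension of the original line at a high-leverage x, it tilts the fit up.
In practice: check such a point for data-entry or measurement error.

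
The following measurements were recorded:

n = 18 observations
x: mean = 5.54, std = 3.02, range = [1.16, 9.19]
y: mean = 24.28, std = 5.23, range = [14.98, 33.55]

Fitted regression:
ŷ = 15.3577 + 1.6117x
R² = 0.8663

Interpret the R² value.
R² = 0.8663 means 86.63% of the variation in y is explained by the linear relationship with x. This indicates a strong fit.

R² = 1 − SS_res/SS_tot compares the residual scatter to the total scatter of y about its mean.

Here R² = 0.8663:
- Explained: 86.63% of the variation in y
- Unexplained (residual): 100% − 86.63% = 13.37%
- Rule of thumb (below 0.3 weak; 0.3 to below 0.7 moderate; 0.7 and above strong) → strong

Equivalently, for simple linear regression R² = r², so |r| = √0.8663 ≈ 0.9308.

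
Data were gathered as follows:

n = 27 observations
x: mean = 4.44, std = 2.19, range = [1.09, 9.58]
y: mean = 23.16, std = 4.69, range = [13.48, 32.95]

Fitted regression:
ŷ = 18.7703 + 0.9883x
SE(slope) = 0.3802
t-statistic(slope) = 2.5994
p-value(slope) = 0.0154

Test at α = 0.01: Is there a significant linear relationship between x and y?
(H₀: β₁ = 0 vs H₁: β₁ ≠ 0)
Fail to reject H₀: p-value = 0.0154 ≥ α = 0.01. The linear relationship is not significant at the 1% level.

Hypothesis test for the slope coefficient:

H₀: β₁ = 0 (no linear relationship)
H₁: β₁ ≠ 0 (linear relationship exists)

Test statistic: t = β̂₁ / SE(β̂₁) = 0.9883 / 0.3802 = 2.5994

With df = 25, the two-sided p-value for |t| = 2.5994 is 0.0154.

Decision rule: reject H₀ if p-value < α.
p-value = 0.0154 ≥ α = 0.01 → fail to reject H₀.

There is not sufficient evidence at the 1% significance level to conclude that a linear relationship exists between x and y.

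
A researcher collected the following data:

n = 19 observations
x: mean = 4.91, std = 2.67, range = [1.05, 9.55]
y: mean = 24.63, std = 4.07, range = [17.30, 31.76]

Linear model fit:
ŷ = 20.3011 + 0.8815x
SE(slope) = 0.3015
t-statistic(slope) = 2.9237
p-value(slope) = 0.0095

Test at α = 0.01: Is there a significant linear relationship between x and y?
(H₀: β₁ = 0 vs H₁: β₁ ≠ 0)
Reject H₀: p-value = 0.0095 < α = 0.01. The linear relationship is significant at the 1% level.

Hypothesis test for the slope coefficient:

H₀: β₁ = 0 (no linear relationship)
H₁: β₁ ≠ 0 (linear relationship exists)

Test statistic: t = β̂₁ / SE(β̂₁) = 0.8815 / 0.3015 = 2.9237

p = 0.0095: how often a slope estimate this far from 0 (in SE units) would arise by chance if β₁ were truly 0.

Decision rule: reject H₀ if p-value < α.
p-value = 0.0095 < α = 0.01 → reject H₀.

At α = 0.01 the data do provide convincing evidence of a nonzero slope.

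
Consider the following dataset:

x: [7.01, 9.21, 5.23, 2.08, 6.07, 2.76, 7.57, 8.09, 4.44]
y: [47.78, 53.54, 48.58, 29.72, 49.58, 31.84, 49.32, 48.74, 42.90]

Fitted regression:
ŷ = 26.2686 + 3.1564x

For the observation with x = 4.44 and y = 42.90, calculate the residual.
Residual = 2.6170

The residual is the difference between the actual value and the predicted value:

Residual = y - ŷ

Step 1: Calculate predicted value
ŷ = 26.2686 + 3.1564 × 4.44
ŷ = 40.2830

Step 2: Calculate residual
Residual = 42.90 - 40.2830
Residual = 2.6170

Interpretation: the model underestimates the actual value by 2.6170 at this point (positive residual → observation lies above the fitted line).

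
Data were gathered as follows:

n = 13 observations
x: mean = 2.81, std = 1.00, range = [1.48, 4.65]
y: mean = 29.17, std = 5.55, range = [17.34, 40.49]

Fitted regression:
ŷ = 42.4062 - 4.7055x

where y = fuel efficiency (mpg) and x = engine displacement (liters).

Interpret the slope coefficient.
An increase of one liter in engine displacement is associated with a 4.7055 mpg decrease in predicted fuel efficiency.

The slope coefficient β₁ = -4.7055 represents the marginal effect of engine displacement on fuel efficiency.

Interpretation:
- Engine displacement up by 1 liter → predicted fuel efficiency decreases by 4.7055 mpg
- The effect is assumed constant over the observed range of x (linearity)
- The slope describes association in these data, not necessarily a causal effect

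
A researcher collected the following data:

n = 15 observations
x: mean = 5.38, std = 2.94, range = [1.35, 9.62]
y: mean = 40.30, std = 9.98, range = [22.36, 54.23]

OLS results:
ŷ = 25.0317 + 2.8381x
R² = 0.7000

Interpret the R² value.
About 70.00% of the variability in y is accounted for by the regression on x (R² = 0.7000) — a strong linear fit.

The coefficient of determination R² is the fraction of the total variation in y that the fitted line accounts for.

Here R² = 0.7000:
- Explained: 70.00% of the variation in y
- Unexplained (residual): 100% − 70.00% = 30.00%
- Rule of thumb (below 0.3 weak; 0.3 to below 0.7 moderate; 0.7 and above strong) → strong

Calculation: R² = 1 − (SS_res / SS_tot), where SS_res is the sum of squared residuals and SS_tot the total sum of squares.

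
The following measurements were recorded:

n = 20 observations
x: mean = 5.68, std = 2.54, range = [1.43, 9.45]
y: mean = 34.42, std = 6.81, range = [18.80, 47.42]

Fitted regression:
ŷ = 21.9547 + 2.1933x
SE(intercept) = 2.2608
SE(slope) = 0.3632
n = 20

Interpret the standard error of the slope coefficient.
SE(slope) = 0.3632 measures the uncertainty in the estimated slope. The coefficient is estimated precisely (SE/|β̂₁| = 16.6%).

SE(β̂₁) = 0.3632 says: if we drew many samples of n = 20 from the same population and refit each time, the fitted slopes would scatter with a standard deviation of roughly 0.3632 around the true β₁.

Relative precision:
- SE / |β̂₁| = 0.3632 / 2.1933 = 16.6%
- Rule of thumb (under 20%: precise; 20% to under 50%: moderately precise; 50% or more: imprecise) → precise

Rough 95% range (±2 SE): 2.1933 ± 0.7264 → (1.4669, 2.9197).

What drives SE(β̂₁): more residual scatter → larger SE; wider spread of x values → smaller SE.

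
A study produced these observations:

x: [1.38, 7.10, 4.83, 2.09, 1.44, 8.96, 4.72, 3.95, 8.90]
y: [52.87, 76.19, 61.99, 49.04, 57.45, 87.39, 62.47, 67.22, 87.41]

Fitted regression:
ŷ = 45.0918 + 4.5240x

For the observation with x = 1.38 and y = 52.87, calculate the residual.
Residual = 1.5351

The residual is the difference between the actual value and the predicted value:

Residual = y - ŷ

Step 1: Calculate predicted value
ŷ = 45.0918 + 4.5240 × 1.38
ŷ = 51.3349

Step 2: Calculate residual
Residual = 52.87 - 51.3349
Residual = 1.5351

The residual is positive, so the observed y = 52.87 sits above the regression line (the line underestimates it by 1.5351).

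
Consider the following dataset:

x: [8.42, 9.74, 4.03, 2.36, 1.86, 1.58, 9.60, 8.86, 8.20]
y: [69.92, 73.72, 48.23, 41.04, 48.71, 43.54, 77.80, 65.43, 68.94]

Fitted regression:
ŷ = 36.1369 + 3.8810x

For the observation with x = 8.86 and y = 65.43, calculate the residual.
Residual = -5.0926

The residual is the difference between the actual value and the predicted value:

Residual = y - ŷ

Step 1: Calculate predicted value
ŷ = 36.1369 + 3.8810 × 8.86
ŷ = 70.5226

Step 2: Calculate residual
Residual = 65.43 - 70.5226
Residual = -5.0926

The residual is negative, so the observed y = 65.43 sits below the regression line (the line overestimates it by 5.0926).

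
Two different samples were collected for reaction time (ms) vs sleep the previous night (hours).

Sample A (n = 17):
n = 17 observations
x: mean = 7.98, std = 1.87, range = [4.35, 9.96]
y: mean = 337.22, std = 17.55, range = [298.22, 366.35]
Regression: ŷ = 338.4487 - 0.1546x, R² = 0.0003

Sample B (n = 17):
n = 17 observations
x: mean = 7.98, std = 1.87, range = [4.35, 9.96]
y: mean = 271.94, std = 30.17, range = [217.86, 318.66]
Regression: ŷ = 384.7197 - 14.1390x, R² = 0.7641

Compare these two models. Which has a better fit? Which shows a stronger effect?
Model B has the better fit (R² = 0.7641 vs 0.0003). Model B shows the stronger effect (|β₁| = 14.1390 vs 0.1546).

Model Comparison:

Goodness of fit (R²):
- Model A: R² = 0.0003 → 0.03% of variance in reaction time explained
- Model B: R² = 0.7641 → 76.41% of variance in reaction time explained
- 0.7641 > 0.0003 → Model B has the better fit

Strength of effect — compare |β₁|:
- Model A: β₁ = -0.1546 → predicted reaction time falls 0.1546 ms per additional hour of sleep
- Model B: β₁ = -14.1390 → predicted reaction time falls 14.1390 ms per additional hour of sleep
- |-0.1546| < |-14.1390| → Model B shows the stronger marginal effect

Note: A better fit (higher R²) doesn't necessarily mean a more important relationship.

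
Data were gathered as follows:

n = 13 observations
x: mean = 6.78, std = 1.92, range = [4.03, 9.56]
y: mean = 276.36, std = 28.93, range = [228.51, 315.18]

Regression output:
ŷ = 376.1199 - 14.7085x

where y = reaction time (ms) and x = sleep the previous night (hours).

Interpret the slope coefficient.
An increase of one hour in sleep is associated with a 14.7085 ms decrease in predicted reaction time.

β₁ = -14.7085 is the change in predicted reaction time (ms) per additional hour of sleep.

Interpretation:
- Sleep up by 1 hour → predicted reaction time decreases by 14.7085 ms
- This is a linear approximation: the same per-unit change is assumed across the whole observed x range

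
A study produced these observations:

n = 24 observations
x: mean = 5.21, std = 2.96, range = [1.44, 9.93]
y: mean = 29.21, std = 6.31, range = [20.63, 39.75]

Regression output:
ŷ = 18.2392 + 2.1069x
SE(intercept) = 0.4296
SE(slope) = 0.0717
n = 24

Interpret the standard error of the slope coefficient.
The slope 2.1069 is pinned down to within about ±0.0717 (one SE) by these data — relative uncertainty 3.4%, i.e. precise.

SE(β̂₁) = 0.0717 says: if we drew many samples of n = 24 from the same population and refit each time, the fitted slopes would scatter with a standard deviation of roughly 0.0717 around the true β₁.

Relative precision:
- SE / |β̂₁| = 0.0717 / 2.1069 = 3.4%
- Rule of thumb (under 20%: precise; 20% to under 50%: moderately precise; 50% or more: imprecise) → precise

Link to interval estimation: a confidence interval for β₁ is β̂₁ ± t* × 0.0717, so SE sets the half-width per unit of t*.

What drives SE(β̂₁): wider spread of x values → smaller SE; more residual scatter → larger SE; larger n (here n = 24) → smaller SE.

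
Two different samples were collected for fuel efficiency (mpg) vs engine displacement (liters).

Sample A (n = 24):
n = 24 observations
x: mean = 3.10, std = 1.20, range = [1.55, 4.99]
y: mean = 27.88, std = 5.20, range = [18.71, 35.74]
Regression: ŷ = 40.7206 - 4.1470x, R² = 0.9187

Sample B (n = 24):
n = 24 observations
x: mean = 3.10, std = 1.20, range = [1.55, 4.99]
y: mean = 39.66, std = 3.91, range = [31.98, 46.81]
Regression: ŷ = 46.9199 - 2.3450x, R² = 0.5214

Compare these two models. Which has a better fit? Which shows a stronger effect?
Model A has the better fit (R² = 0.9187 vs 0.5214). Model A shows the stronger effect (|β₁| = 4.1470 vs 2.3450).

Model Comparison:

Goodness of fit (R²):
- Model A: R² = 0.9187 → 91.87% of variance in fuel efficiency explained
- Model B: R² = 0.5214 → 52.14% of variance in fuel efficiency explained
- 0.9187 > 0.5214 → Model A has the better fit

Strength of effect — compare |β₁|:
- Model A: β₁ = -4.1470 → predicted fuel efficiency falls 4.1470 mpg per additional liter of engine displacement
- Model B: β₁ = -2.3450 → predicted fuel efficiency falls 2.3450 mpg per additional liter of engine displacement
- |-4.1470| > |-2.3450| → Model A shows the stronger marginal effect

Note: The two samples could reflect different populations, time periods, or measurement quality.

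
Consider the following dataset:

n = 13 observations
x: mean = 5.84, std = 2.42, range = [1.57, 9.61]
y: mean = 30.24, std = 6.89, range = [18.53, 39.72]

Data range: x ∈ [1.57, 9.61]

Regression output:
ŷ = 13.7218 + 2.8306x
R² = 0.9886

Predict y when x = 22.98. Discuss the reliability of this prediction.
The equation gives ŷ = 78.7690; however x = 22.98 is 13.37 units above the observed range, so this extrapolated value should not be trusted.

Prediction calculation:
ŷ = 13.7218 + 2.8306 × 22.98
ŷ = 78.7690

Reliability:
- Data range: x ∈ [1.57, 9.61]
- Prediction point: x = 22.98 is 13.37 units above the observed range → this is EXTRAPOLATION, not interpolation

Why that matters here:
- There are no observations near this x to validate the fitted line there
- The standard error of prediction grows with (x − x̄)², and x = 22.98 is far from x̄ = 5.84

Report the number if required, but flag clearly that it is an extrapolation.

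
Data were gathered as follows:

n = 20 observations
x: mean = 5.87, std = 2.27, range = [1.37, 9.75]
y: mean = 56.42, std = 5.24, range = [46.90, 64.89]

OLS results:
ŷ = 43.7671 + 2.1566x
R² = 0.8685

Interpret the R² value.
About 86.85% of the variability in y is accounted for by the regression on x (R² = 0.8685) — a strong linear fit.

R² = 1 − SS_res/SS_tot compares the residual scatter to the total scatter of y about its mean.

Here R² = 0.8685:
- Explained: 86.85% of the variation in y
- Unexplained (residual): 100% − 86.85% = 13.15%
- Rule of thumb (below 0.3 weak; 0.3 to below 0.7 moderate; 0.7 and above strong) → strong

Note: R² says nothing about causation, and a high R² does not by itself mean the linear form is appropriate — check the residuals.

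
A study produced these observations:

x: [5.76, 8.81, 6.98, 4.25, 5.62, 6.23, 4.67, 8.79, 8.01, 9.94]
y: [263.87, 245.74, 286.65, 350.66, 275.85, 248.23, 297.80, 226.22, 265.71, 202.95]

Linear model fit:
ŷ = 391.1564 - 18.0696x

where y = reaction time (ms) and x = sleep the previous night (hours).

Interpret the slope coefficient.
An increase of one hour in sleep is associated with a 18.0696 ms decrease in predicted reaction time.

The slope β₁ = -18.0696 gives the rate at which the fitted reaction time changes with sleep.

Interpretation:
- Sleep up by 1 hour → predicted reaction time decreases by 18.0696 ms
- The effect is assumed constant over the observed range of x (linearity)
- The slope describes association in these data, not necessarily a causal effect

The intercept β₀ = 391.1564 is the predicted reaction time when sleep = 0; since the smallest observed x is 4.25, this is an extrapolation and mainly anchors the line.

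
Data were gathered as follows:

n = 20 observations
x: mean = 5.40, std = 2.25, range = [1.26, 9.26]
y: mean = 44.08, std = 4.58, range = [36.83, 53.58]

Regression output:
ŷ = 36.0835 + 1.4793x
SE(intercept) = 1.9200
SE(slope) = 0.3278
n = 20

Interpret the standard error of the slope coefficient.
The slope 1.4793 is pinned down to within about ±0.3278 (one SE) by these data — relative uncertainty 22.2%, i.e. moderately precise.

What SE measures:
- The standard error quantifies the sampling variability of the coefficient estimate
- It is the estimated standard deviation of β̂₁ across hypothetical repeated samples of the same size
- Smaller SE → more precise estimate

Relative precision:
- SE / |β̂₁| = 0.3278 / 1.4793 = 22.2%
- Rule of thumb (under 20%: precise; 20% to under 50%: moderately precise; 50% or more: imprecise) → moderately precise

Link to the t-test: t = β̂₁ / SE(β̂₁) = 1.4793 / 0.3278 = 4.5128, the statistic for H₀: β₁ = 0.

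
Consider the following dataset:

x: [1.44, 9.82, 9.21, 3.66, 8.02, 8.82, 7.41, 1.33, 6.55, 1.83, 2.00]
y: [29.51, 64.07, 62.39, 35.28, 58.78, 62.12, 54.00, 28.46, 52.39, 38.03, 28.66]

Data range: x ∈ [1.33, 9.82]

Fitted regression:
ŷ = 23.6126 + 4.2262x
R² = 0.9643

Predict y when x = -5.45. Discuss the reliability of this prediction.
The equation gives ŷ = 0.5798; however x = -5.45 is 6.78 units below the observed range, so this extrapolated value should not be trusted.

Prediction calculation:
ŷ = 23.6126 + 4.2262 × (-5.45)
ŷ = 0.5798

Reliability:
- Data range: x ∈ [1.33, 9.82]
- Prediction point: x = -5.45 is 6.78 units below the observed range → this is EXTRAPOLATION, not interpolation

Why that matters here:
- R² describes fit only over the sampled x values; it says nothing about behaviour beyond them
- The standard error of prediction grows with (x − x̄)², and x = -5.45 is far from x̄ = 5.46

Report the number if required, but flag clearly that it is an extrapolation.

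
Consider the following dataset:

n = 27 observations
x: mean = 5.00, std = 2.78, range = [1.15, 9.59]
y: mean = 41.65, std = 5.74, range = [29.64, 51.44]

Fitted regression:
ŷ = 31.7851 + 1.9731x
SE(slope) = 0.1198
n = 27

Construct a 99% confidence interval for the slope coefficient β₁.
The 99% CI for β₁ is (1.6392, 2.3070)

Confidence interval for the slope:

The 99% CI for β₁ is: β̂₁ ± t*(α/2, n-2) × SE(β̂₁)

Step 1: Find critical t-value
- Confidence level = 0.99
- Degrees of freedom = n - 2 = 27 - 2 = 25
- t*(α/2, 25) = 2.7874

Step 2: Calculate margin of error
Margin = 2.7874 × 0.1198 = 0.3339

Step 3: Construct interval
CI = 1.9731 ± 0.3339
CI = (1.6392, 2.3070)

Interpretation: We are 99% confident that the true slope β₁ lies between 1.6392 and 2.3070.
Both endpoints are positive, so the data support a genuinely positive slope at this confidence level.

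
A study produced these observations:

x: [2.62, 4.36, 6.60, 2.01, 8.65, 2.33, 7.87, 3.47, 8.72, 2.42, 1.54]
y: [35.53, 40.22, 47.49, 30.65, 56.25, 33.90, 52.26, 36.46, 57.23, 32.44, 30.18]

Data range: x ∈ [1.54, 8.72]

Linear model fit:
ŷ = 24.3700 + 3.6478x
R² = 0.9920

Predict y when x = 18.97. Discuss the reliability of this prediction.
ŷ = 93.5688, but this is extrapolation (above the data range [1.54, 8.72]) and may be unreliable.

Prediction calculation:
ŷ = 24.3700 + 3.6478 × 18.97
ŷ = 93.5688

Reliability:
- Data range: x ∈ [1.54, 8.72]
- Prediction point: x = 18.97 is 10.25 units above the observed range → this is EXTRAPOLATION, not interpolation

Why that matters here:
- R² describes fit only over the sampled x values; it says nothing about behaviour beyond them
- The linear relationship may not hold outside the observed range

The R² = 0.9920 only validates the fit within [1.54, 8.72]; treat ŷ = 93.5688 with caution.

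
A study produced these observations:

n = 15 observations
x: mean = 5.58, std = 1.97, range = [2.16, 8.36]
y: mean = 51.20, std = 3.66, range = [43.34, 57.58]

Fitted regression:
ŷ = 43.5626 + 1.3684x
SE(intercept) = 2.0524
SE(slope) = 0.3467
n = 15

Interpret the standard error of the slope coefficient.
SE(β̂₁) = 0.3467 is the estimated standard deviation of the slope estimate across repeated samples; relative to β̂₁ = 1.3684 that is 25.3%, a moderately precise estimate.

SE(β̂₁) = 0.3467 says: if we drew many samples of n = 15 from the same population and refit each time, the fitted slopes would scatter with a standard deviation of roughly 0.3467 around the true β₁.

Relative precision:
- SE / |β̂₁| = 0.3467 / 1.3684 = 25.3%
- Rule of thumb (under 20%: precise; 20% to under 50%: moderately precise; 50% or more: imprecise) → moderately precise

Link to interval estimation: a confidence interval for β₁ is β̂₁ ± t* × 0.3467, so SE sets the half-width per unit of t*.

What drives SE(β̂₁): larger n (here n = 15) → smaller SE; wider spread of x values → smaller SE.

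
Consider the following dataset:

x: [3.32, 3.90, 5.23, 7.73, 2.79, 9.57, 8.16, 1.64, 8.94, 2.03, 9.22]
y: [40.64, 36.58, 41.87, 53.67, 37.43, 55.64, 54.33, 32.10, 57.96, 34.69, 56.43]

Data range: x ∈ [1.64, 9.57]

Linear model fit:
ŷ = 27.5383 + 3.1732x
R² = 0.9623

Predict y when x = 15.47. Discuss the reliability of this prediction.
ŷ = 76.6277, but this is extrapolation (above the data range [1.64, 9.57]) and may be unreliable.

Prediction calculation:
ŷ = 27.5383 + 3.1732 × 15.47
ŷ = 76.6277

Reliability:
- Data range: x ∈ [1.64, 9.57]
- Prediction point: x = 15.47 is 5.90 units above the observed range → this is EXTRAPOLATION, not interpolation

Why that matters here:
- R² describes fit only over the sampled x values; it says nothing about behaviour beyond them
- The standard error of prediction grows with (x − x̄)², and x = 15.47 is far from x̄ = 5.68
- Real relationships often flatten, saturate, or turn nonlinear at extremes

The R² = 0.9623 only validates the fit within [1.64, 9.57]; treat ŷ = 76.6277 with caution.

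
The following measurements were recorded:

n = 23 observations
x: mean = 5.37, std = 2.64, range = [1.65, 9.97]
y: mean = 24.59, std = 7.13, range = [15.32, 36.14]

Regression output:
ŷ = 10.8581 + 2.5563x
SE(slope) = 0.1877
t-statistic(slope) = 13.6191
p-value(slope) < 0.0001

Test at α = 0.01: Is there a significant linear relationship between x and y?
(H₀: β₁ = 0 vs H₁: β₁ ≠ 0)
Since p-value < 0.0001 < α = 0.01, reject H₀ — the slope is significantly different from 0.

Hypothesis test for the slope coefficient:

H₀: β₁ = 0 (no linear relationship)
H₁: β₁ ≠ 0 (linear relationship exists)

Test statistic: t = β̂₁ / SE(β̂₁) = 2.5563 / 0.1877 = 13.6191

The p-value (<0.0001) is the probability, under H₀, of a t-statistic at least as extreme as |t| = 13.6191 (two-sided, df = n − 2 = 21).

Decision rule: reject H₀ if p-value < α.
p-value < 0.0001 < α = 0.01 → reject H₀.

At α = 0.01 the data do provide convincing evidence of a nonzero slope.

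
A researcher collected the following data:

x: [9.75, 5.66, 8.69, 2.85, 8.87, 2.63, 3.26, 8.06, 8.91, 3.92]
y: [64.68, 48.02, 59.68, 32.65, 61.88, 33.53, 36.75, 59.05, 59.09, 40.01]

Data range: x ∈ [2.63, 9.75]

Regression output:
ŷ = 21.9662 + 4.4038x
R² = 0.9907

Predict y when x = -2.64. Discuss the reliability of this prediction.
ŷ = 10.3402 (extrapolation — x = -2.64 lies outside [2.63, 9.75], so reliability is low).

Prediction calculation:
ŷ = 21.9662 + 4.4038 × (-2.64)
ŷ = 10.3402

Reliability:
- Data range: x ∈ [2.63, 9.75]
- Prediction point: x = -2.64 is 5.27 units below the observed range → this is EXTRAPOLATION, not interpolation

Why that matters here:
- R² describes fit only over the sampled x values; it says nothing about behaviour beyond them
- Real relationships often flatten, saturate, or turn nonlinear at extremes
- The linear relationship may not hold outside the observed range

A defensible statement: 'if the linear trend continued to x = -2.64, y would be about 10.3402' — the premise is untested.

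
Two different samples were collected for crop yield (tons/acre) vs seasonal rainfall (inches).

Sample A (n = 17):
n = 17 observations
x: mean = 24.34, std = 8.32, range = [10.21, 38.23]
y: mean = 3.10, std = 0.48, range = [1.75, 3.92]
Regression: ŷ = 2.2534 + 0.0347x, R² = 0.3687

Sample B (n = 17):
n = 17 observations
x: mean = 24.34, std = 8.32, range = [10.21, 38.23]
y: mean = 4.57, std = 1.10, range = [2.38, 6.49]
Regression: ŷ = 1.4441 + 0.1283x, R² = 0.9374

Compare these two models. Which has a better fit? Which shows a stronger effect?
Model B has the better fit (R² = 0.9374 vs 0.3687). Model B shows the stronger effect (|β₁| = 0.1283 vs 0.0347).

Model Comparison:

Goodness of fit (R²):
- Model A: R² = 0.3687 → 36.87% of variance in crop yield explained
- Model B: R² = 0.9374 → 93.74% of variance in crop yield explained
- 0.9374 > 0.3687 → Model B has the better fit

Strength of effect — compare |β₁|:
- Model A: β₁ = 0.0347 → predicted crop yield rises 0.0347 tons/acre per additional inch of rainfall
- Model B: β₁ = 0.1283 → predicted crop yield rises 0.1283 tons/acre per additional inch of rainfall
- |0.0347| < |0.1283| → Model B shows the stronger marginal effect

Notes:
- The two samples could reflect different populations, time periods, or measurement quality.
- A better fit (higher R²) doesn't necessarily mean a more important relationship.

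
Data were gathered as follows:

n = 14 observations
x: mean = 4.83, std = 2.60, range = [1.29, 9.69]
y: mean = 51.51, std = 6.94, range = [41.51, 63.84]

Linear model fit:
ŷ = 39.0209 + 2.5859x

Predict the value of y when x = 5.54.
ŷ = 53.3468

x = 5.54 lies inside the observed range [1.29, 9.69], so the fitted equation applies directly:

ŷ = 39.0209 + 2.5859 × 5.54
ŷ = 39.0209 + 14.3259
ŷ = 53.3468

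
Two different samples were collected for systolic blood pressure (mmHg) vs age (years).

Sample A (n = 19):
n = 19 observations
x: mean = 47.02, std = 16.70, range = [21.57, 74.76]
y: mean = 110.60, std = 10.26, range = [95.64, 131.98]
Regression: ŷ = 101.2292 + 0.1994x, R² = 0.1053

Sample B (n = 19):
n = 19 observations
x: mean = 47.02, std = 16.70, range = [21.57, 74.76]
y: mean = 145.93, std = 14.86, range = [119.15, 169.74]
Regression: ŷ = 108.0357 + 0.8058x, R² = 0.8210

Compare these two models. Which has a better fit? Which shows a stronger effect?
Model B has the better fit (R² = 0.8210 vs 0.1053). Model B shows the stronger effect (|β₁| = 0.8058 vs 0.1994).

Model Comparison:

Fit — compare R²:
- Model A: R² = 0.1053 → 10.53% of variance in blood pressure explained
- Model B: R² = 0.8210 → 82.10% of variance in blood pressure explained
- 0.8210 > 0.1053 → Model B has the better fit

Effect size (slope magnitude):
- Model A: β₁ = 0.1994 → predicted blood pressure rises 0.1994 mmHg per additional year of age
- Model B: β₁ = 0.8058 → predicted blood pressure rises 0.8058 mmHg per additional year of age
- |0.1994| < |0.8058| → Model B shows the stronger marginal effect

Notes:
- R² measures how tightly points cluster around the line; β₁ measures how steep the line is — they answer different questions.
- A steeper slope doesn't make a better model if the scatter around the line is large.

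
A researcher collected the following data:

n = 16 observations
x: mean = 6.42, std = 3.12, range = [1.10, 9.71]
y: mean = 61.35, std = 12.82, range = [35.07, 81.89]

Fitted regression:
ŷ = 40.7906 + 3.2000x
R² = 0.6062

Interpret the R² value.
About 60.62% of the variability in y is accounted for by the regression on x (R² = 0.6062) — a moderate linear fit.

R² (coefficient of determination) measures the proportion of variance in y explained by the regression model.

Here R² = 0.6062:
- Explained: 60.62% of the variation in y
- Unexplained (residual): 100% − 60.62% = 39.38%
- Rule of thumb (below 0.3 weak; 0.3 to below 0.7 moderate; 0.7 and above strong) → moderate

Calculation: R² = 1 − (SS_res / SS_tot), where SS_res is the sum of squared residuals and SS_tot the total sum of squares.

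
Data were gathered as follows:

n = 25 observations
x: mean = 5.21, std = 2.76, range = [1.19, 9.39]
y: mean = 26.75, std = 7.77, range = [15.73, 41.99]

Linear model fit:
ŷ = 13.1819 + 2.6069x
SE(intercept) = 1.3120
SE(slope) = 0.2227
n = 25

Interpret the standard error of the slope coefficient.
SE(slope) = 0.2227 measures the uncertainty in the estimated slope. The coefficient is estimated precisely (SE/|β̂₁| = 8.5%).

What SE measures:
- The standard error quantifies the sampling variability of the coefficient estimate
- It is the estimated standard deviation of β̂₁ across hypothetical repeated samples of the same size
- Smaller SE → more precise estimate

Relative precision:
- SE / |β̂₁| = 0.2227 / 2.6069 = 8.5%
- Rule of thumb (under 20%: precise; 20% to under 50%: moderately precise; 50% or more: imprecise) → precise

Link to the t-test: t = β̂₁ / SE(β̂₁) = 2.6069 / 0.2227 = 11.7059, the statistic for H₀: β₁ = 0.

What drives SE(β̂₁): wider spread of x values → smaller SE; more residual scatter → larger SE; larger n (here n = 25) → smaller SE.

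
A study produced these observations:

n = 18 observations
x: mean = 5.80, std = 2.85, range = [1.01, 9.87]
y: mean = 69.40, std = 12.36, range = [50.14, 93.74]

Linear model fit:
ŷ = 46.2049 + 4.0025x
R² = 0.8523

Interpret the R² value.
R² = 0.8523 means 85.23% of the variation in y is explained by the linear relationship with x. This indicates a strong fit.

R² = 1 − SS_res/SS_tot compares the residual scatter to the total scatter of y about its mean.

Here R² = 0.8523:
- Explained: 85.23% of the variation in y
- Unexplained (residual): 100% − 85.23% = 14.77%
- Rule of thumb (below 0.3 weak; 0.3 to below 0.7 moderate; 0.7 and above strong) → strong

Calculation: R² = 1 − (SS_res / SS_tot), where SS_res is the sum of squared residuals and SS_tot the total sum of squares.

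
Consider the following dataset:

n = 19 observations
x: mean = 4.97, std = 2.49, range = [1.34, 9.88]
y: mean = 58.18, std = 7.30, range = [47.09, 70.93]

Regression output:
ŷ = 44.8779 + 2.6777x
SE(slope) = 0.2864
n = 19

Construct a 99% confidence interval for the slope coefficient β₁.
The 99% CI for β₁ is (1.8477, 3.5077)

Confidence interval for the slope:

The 99% CI for β₁ is: β̂₁ ± t*(α/2, n-2) × SE(β̂₁)

Step 1: Find critical t-value
- Confidence level = 0.99
- Degrees of freedom = n - 2 = 19 - 2 = 17
- t*(α/2, 17) = 2.8982

Step 2: Calculate margin of error
Margin = 2.8982 × 0.2864 = 0.8300

Step 3: Construct interval
CI = 2.6777 ± 0.8300
CI = (1.8477, 3.5077)

Interpretation: We are 99% confident that the true slope β₁ lies between 1.8477 and 3.5077.
Both endpoints are positive, so the data support a genuinely positive slope at this confidence level.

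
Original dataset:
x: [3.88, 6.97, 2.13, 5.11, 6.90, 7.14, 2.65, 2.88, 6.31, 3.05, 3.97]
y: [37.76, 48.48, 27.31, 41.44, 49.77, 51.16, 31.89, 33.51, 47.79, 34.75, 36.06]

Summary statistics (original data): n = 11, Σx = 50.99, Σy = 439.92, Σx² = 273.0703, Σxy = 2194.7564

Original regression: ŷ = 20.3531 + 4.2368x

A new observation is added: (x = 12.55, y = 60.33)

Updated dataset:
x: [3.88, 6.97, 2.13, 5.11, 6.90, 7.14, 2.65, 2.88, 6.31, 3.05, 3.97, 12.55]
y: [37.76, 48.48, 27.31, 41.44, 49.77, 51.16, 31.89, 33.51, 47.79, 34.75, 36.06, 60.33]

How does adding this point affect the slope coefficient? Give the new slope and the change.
Adding the point moves β₁ from 4.2368 to 3.2198, i.e. it decreases by 1.0170 (-24.0%).

x = 12.55 lies well outside the original x-range [2.13, 7.14] (x̄ ≈ 4.64), so this observation has high leverage and can move the slope substantially.

Step 1: Update the sums with the new point (n goes from 11 to 12)
Σx  = 50.99 + 12.55 = 63.54
Σy  = 439.92 + 60.33 = 500.25
Σx² = 273.0703 + 12.55² = 273.0703 + 157.5025 = 430.5728
Σxy = 2194.7564 + 12.55×60.33 = 2194.7564 + 757.1415 = 2951.8979

Step 2: Recompute the slope with b₁ = (nΣxy − ΣxΣy) / (nΣx² − (Σx)²)
Numerator   = 12×2951.8979 − 63.54×500.25 = 35422.7748 − 31785.8850 = 3636.8898
Denominator = 12×430.5728 − 63.54² = 5166.8736 − 4037.3316 = 1129.5420
b₁(new) = 3636.8898 / 1129.5420 = 3.2198

(Same formula on the original sums: (11×2194.7564 − 50.99×439.92) / (11×273.0703 − 50.99²) = 1710.7996 / 403.7932 = 4.2368, matching the given fit.)

Step 3: Change in slope
Δβ₁ = 3.2198 − 4.2368 = -1.0170
Relative change = -1.0170 / 4.2368 × 100% = -24.0%
→ the slope decreases when the point is added.

A high-leverage point only changes the slope if it is off the original line; here y = 60.33 is below the original trend, so the slope decreases.
In practice: investigate whether it comes from the same population as the rest of the sample.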